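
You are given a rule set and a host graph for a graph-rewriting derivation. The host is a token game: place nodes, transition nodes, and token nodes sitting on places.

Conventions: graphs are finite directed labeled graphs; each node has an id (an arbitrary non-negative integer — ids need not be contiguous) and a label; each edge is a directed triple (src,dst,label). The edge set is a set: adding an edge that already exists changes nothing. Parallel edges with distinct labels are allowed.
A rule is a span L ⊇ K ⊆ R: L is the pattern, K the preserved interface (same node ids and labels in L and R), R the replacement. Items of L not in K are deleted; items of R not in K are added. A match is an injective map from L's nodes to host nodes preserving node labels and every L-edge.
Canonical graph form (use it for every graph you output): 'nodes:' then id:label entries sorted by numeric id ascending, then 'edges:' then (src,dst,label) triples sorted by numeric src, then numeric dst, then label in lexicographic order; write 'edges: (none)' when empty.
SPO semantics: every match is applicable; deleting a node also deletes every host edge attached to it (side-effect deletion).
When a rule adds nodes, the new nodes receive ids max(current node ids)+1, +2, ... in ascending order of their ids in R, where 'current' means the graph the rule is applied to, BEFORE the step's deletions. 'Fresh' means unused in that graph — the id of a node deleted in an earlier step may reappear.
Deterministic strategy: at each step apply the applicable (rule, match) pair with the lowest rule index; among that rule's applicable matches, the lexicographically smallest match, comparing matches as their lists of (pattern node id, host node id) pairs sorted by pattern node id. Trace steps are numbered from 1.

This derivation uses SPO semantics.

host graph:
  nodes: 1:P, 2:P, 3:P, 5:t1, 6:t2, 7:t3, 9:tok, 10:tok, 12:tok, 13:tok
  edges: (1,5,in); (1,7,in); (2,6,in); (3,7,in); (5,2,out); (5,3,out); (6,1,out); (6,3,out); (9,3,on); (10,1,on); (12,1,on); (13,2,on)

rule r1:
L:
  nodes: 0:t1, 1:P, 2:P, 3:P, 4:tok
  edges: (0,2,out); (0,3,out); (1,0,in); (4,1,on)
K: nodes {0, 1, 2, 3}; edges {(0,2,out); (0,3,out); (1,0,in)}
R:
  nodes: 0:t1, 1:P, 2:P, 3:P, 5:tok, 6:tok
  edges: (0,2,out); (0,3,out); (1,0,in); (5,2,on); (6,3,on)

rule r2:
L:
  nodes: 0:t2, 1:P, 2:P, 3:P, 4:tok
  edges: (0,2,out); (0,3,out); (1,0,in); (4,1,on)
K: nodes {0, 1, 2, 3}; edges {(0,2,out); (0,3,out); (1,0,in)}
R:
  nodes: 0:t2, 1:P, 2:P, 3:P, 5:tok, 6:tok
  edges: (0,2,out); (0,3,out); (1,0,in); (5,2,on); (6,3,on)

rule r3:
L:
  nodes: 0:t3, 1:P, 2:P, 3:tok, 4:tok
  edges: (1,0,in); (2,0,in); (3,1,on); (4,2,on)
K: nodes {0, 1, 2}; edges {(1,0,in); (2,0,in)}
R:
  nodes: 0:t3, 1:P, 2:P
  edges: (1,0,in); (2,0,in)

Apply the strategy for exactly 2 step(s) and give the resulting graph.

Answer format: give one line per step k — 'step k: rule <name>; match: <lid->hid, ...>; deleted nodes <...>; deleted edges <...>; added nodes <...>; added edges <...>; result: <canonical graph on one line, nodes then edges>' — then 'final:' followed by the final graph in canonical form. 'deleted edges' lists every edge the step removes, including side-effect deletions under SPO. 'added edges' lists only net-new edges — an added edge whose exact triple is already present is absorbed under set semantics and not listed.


step 1: rule r1; match: 0->5, 1->1, 2->2, 3->3, 4->10; deleted nodes 10; deleted edges (10,1,on); added nodes 14, 15; added edges (14,2,on); (15,3,on); result: nodes: 1:P, 2:P, 3:P, 5:t1, 6:t2, 7:t3, 9:tok, 12:tok, 13:tok, 14:tok, 15:tok edges: (1,5,in); (1,7,in); (2,6,in); (3,7,in); (5,2,out); (5,3,out); (6,1,out); (6,3,out); (9,3,on); (12,1,on); (13,2,on); (14,2,on); (15,3,on)
step 2: rule r1; match: 0->5, 1->1, 2->2, 3->3, 4->12; deleted nodes 12; deleted edges (12,1,on); added nodes 16, 17; added edges (16,2,on); (17,3,on); result: nodes: 1:P, 2:P, 3:P, 5:t1, 6:t2, 7:t3, 9:tok, 13:tok, 14:tok, 15:tok, 16:tok, 17:tok edges: (1,5,in); (1,7,in); (2,6,in); (3,7,in); (5,2,out); (5,3,out); (6,1,out); (6,3,out); (9,3,on); (13,2,on); (14,2,on); (15,3,on); (16,2,on); (17,3,on)
final:
nodes: 1:P, 2:P, 3:P, 5:t1, 6:t2, 7:t3, 9:tok, 13:tok, 14:tok, 15:tok, 16:tok, 17:tok
edges: (1,5,in); (1,7,in); (2,6,in); (3,7,in); (5,2,out); (5,3,out); (6,1,out); (6,3,out); (9,3,on); (13,2,on); (14,2,on); (15,3,on); (16,2,on); (17,3,on)


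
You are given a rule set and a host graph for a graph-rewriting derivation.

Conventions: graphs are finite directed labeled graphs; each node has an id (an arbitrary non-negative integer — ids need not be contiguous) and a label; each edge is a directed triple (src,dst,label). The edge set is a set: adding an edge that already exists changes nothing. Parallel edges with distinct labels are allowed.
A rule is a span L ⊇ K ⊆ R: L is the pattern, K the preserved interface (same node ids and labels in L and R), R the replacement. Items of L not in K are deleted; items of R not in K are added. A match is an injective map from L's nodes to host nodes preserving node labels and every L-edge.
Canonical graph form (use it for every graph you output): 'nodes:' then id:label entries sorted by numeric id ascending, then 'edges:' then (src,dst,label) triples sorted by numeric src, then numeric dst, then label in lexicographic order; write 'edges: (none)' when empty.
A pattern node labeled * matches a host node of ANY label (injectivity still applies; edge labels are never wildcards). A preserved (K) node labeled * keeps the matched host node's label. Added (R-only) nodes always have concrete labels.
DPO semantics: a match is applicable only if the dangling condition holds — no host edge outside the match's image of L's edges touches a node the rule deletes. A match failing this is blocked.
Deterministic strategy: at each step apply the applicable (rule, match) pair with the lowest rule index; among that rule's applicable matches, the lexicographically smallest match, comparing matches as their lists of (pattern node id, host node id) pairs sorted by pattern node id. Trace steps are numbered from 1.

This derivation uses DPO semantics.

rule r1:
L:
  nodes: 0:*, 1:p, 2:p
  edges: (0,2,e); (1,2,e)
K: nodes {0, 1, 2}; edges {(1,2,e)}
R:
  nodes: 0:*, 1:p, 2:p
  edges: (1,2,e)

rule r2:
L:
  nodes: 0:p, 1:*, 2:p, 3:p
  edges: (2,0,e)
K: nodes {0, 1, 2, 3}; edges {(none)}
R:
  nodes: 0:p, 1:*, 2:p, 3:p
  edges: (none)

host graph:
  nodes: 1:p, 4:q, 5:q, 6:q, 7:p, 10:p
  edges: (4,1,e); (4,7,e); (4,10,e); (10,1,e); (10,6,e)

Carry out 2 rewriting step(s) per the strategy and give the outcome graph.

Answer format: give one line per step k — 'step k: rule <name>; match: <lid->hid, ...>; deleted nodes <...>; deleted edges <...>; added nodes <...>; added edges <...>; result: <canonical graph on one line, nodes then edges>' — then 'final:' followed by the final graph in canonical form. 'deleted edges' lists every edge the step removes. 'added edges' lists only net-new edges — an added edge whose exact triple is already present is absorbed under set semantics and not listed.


step 1: rule r1; match: 0->4, 1->10, 2->1; deleted nodes (none); deleted edges (4,1,e); added nodes (none); added edges (none); result: nodes: 1:p, 4:q, 5:q, 6:q, 7:p, 10:p edges: (4,7,e); (4,10,e); (10,1,e); (10,6,e)
step 2: rule r2; match: 0->1, 1->4, 2->10, 3->7; deleted nodes (none); deleted edges (10,1,e); added nodes (none); added edges (none); result: nodes: 1:p, 4:q, 5:q, 6:q, 7:p, 10:p edges: (4,7,e); (4,10,e); (10,6,e)
final:
nodes: 1:p, 4:q, 5:q, 6:q, 7:p, 10:p
edges: (4,7,e); (4,10,e); (10,6,e)


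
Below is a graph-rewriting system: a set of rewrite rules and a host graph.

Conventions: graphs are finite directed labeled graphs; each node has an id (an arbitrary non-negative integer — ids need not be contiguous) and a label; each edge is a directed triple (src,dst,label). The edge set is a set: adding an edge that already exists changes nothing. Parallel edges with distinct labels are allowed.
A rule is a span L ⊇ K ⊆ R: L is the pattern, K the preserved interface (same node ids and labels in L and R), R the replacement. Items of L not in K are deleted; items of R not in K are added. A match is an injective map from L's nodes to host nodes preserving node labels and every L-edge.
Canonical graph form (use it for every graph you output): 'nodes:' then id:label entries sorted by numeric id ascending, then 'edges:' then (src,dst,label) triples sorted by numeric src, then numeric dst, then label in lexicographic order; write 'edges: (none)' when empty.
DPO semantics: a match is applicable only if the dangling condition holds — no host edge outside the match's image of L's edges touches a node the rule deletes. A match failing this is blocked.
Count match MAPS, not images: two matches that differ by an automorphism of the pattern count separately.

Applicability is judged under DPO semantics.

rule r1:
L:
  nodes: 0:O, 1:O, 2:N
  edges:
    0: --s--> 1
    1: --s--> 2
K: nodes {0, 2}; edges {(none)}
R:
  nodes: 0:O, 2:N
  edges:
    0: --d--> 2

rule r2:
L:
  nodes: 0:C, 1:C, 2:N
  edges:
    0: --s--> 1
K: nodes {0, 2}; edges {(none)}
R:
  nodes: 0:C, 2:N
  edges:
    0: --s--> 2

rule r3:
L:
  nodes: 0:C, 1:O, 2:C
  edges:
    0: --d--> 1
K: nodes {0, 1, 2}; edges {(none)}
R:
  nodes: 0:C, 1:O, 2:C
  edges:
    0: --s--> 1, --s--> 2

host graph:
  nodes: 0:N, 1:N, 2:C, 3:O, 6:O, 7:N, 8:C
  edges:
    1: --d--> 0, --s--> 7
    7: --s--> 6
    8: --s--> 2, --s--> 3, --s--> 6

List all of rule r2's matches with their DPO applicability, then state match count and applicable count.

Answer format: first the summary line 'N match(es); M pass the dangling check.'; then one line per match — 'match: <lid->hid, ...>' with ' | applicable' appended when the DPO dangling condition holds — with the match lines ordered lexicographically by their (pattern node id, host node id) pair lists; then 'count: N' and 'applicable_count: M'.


3 match(es); 3 pass the dangling check.
match: 0->8, 1->2, 2->0 | applicable
match: 0->8, 1->2, 2->1 | applicable
match: 0->8, 1->2, 2->7 | applicable
count: 3
applicable_count: 3


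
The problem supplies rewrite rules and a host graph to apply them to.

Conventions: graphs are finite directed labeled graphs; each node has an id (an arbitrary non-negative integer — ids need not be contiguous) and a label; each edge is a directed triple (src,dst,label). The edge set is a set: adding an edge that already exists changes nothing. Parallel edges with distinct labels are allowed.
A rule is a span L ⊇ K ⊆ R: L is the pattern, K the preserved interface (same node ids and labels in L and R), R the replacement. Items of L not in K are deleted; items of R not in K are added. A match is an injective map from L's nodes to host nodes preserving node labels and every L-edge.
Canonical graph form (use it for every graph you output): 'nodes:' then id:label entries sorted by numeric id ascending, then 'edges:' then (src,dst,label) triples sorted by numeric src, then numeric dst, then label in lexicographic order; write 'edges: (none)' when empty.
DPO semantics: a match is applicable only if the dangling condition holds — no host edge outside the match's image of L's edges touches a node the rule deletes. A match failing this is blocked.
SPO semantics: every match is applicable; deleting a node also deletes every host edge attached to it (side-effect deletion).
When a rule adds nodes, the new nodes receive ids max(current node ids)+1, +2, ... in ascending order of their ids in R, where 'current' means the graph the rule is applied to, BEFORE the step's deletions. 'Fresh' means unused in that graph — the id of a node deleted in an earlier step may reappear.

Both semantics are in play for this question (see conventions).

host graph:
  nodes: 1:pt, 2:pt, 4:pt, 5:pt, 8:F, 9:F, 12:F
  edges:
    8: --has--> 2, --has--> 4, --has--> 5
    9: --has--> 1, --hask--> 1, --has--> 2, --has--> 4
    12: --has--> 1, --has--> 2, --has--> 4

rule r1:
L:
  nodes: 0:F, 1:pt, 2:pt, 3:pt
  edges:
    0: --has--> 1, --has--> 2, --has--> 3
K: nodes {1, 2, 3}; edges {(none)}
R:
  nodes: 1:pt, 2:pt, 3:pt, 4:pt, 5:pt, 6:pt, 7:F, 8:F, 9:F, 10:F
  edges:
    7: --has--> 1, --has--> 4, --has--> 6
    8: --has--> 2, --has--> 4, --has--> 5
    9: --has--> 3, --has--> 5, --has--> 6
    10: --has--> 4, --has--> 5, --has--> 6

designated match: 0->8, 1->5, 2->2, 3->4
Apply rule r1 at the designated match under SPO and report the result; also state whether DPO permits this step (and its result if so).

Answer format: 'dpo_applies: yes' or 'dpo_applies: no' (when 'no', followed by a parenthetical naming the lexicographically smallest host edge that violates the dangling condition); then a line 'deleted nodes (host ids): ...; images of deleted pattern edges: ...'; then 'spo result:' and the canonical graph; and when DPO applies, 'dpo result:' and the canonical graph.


dpo_applies: yes
deleted nodes (host ids): 8; images of deleted pattern edges: (8,2,has); (8,4,has); (8,5,has)
spo result:
nodes: 1:pt, 2:pt, 4:pt, 5:pt, 9:F, 12:F, 13:pt, 14:pt, 15:pt, 16:F, 17:F, 18:F, 19:F
edges: (9,1,has); (9,1,hask); (9,2,has); (9,4,has); (12,1,has); (12,2,has); (12,4,has); (16,5,has); (16,13,has); (16,15,has); (17,2,has); (17,13,has); (17,14,has); (18,4,has); (18,14,has); (18,15,has); (19,13,has); (19,14,has); (19,15,has)
dpo result:
nodes: 1:pt, 2:pt, 4:pt, 5:pt, 9:F, 12:F, 13:pt, 14:pt, 15:pt, 16:F, 17:F, 18:F, 19:F
edges: (9,1,has); (9,1,hask); (9,2,has); (9,4,has); (12,1,has); (12,2,has); (12,4,has); (16,5,has); (16,13,has); (16,15,has); (17,2,has); (17,13,has); (17,14,has); (18,4,has); (18,14,has); (18,15,has); (19,13,has); (19,14,has); (19,15,has)


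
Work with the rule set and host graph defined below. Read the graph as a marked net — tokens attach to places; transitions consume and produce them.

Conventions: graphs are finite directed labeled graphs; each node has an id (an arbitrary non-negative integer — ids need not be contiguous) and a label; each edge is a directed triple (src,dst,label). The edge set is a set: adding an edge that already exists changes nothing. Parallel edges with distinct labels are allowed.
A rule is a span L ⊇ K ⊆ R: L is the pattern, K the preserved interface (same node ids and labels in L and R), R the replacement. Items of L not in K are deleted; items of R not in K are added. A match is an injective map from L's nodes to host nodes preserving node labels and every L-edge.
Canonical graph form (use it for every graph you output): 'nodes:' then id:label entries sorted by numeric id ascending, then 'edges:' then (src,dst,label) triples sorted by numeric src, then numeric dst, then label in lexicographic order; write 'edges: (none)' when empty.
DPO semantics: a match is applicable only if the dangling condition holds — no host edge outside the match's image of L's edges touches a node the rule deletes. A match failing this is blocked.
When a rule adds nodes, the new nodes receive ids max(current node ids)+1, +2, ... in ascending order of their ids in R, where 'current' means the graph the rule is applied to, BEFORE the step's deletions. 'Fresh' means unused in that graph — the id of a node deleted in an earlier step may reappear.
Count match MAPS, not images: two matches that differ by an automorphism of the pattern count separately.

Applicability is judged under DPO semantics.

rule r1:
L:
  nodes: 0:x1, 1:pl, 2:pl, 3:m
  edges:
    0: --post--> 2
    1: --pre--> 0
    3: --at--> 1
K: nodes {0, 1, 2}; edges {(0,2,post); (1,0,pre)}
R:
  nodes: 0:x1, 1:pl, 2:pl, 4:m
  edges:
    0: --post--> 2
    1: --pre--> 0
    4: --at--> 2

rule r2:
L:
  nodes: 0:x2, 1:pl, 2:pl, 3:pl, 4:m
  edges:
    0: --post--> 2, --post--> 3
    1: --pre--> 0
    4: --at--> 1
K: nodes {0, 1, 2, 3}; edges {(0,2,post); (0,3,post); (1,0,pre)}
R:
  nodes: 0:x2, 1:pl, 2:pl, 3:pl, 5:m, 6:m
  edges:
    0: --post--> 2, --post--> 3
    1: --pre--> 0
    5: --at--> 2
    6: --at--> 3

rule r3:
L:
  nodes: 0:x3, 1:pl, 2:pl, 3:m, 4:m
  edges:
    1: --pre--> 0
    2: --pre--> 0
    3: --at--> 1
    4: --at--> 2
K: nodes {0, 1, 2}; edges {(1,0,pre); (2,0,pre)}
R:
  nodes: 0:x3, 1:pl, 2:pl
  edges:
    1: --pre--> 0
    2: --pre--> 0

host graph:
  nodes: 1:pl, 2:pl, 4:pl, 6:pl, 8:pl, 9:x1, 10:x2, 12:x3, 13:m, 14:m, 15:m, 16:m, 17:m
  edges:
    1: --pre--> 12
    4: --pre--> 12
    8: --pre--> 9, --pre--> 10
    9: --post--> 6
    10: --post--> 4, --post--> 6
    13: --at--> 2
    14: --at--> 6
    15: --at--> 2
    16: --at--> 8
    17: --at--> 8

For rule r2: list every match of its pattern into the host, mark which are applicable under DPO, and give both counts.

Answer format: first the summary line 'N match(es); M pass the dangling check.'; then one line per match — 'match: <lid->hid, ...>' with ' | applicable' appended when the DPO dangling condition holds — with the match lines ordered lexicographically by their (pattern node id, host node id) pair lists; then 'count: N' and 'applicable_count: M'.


4 match(es); 4 pass the dangling check.
match: 0->10, 1->8, 2->4, 3->6, 4->16 | applicable
match: 0->10, 1->8, 2->4, 3->6, 4->17 | applicable
match: 0->10, 1->8, 2->6, 3->4, 4->16 | applicable
match: 0->10, 1->8, 2->6, 3->4, 4->17 | applicable
count: 4
applicable_count: 4


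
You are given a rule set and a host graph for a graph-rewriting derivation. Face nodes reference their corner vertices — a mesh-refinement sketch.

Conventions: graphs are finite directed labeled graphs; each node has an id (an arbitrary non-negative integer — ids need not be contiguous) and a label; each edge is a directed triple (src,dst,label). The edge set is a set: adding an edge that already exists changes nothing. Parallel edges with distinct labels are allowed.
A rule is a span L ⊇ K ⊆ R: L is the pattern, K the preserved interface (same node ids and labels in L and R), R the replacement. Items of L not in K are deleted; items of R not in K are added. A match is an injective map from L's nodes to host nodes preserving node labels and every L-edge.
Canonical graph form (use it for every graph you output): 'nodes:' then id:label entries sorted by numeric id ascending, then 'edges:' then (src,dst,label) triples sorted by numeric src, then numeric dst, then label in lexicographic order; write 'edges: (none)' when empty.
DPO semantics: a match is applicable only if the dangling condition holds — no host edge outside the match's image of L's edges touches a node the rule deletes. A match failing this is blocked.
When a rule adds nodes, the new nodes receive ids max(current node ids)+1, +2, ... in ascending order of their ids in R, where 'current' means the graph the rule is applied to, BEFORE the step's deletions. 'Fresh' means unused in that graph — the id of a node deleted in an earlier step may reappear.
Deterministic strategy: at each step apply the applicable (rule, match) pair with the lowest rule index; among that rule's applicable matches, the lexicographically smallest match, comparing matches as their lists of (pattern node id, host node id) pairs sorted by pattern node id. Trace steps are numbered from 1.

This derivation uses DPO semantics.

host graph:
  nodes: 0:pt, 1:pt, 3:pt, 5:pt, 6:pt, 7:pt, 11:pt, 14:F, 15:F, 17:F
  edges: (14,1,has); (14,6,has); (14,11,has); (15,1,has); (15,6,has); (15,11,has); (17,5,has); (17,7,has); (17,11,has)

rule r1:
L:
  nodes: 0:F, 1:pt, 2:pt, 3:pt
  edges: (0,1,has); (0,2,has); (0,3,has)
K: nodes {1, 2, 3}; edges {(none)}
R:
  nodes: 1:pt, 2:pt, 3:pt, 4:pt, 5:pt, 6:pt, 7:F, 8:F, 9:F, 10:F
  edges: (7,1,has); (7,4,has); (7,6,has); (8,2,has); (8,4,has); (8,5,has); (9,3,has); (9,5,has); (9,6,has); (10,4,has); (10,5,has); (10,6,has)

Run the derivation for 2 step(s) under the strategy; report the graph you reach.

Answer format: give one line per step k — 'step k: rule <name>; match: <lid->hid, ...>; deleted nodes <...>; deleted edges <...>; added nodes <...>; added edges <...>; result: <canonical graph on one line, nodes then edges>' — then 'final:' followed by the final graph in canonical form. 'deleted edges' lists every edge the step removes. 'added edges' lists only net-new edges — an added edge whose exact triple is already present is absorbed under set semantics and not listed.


step 1: rule r1; match: 0->14, 1->1, 2->6, 3->11; deleted nodes 14; deleted edges (14,1,has); (14,6,has); (14,11,has); added nodes 18, 19, 20, 21, 22, 23, 24; added edges (21,1,has); (21,18,has); (21,20,has); (22,6,has); (22,18,has); (22,19,has); (23,11,has); (23,19,has); (23,20,has); (24,18,has); (24,19,has); (24,20,has); result: nodes: 0:pt, 1:pt, 3:pt, 5:pt, 6:pt, 7:pt, 11:pt, 15:F, 17:F, 18:pt, 19:pt, 20:pt, 21:F, 22:F, 23:F, 24:F edges: (15,1,has); (15,6,has); (15,11,has); (17,5,has); (17,7,has); (17,11,has); (21,1,has); (21,18,has); (21,20,has); (22,6,has); (22,18,has); (22,19,has); (23,11,has); (23,19,has); (23,20,has); (24,18,has); (24,19,has); (24,20,has)
step 2: rule r1; match: 0->15, 1->1, 2->6, 3->11; deleted nodes 15; deleted edges (15,1,has); (15,6,has); (15,11,has); added nodes 25, 26, 27, 28, 29, 30, 31; added edges (28,1,has); (28,25,has); (28,27,has); (29,6,has); (29,25,has); (29,26,has); (30,11,has); (30,26,has); (30,27,has); (31,25,has); (31,26,has); (31,27,has); result: nodes: 0:pt, 1:pt, 3:pt, 5:pt, 6:pt, 7:pt, 11:pt, 17:F, 18:pt, 19:pt, 20:pt, 21:F, 22:F, 23:F, 24:F, 25:pt, 26:pt, 27:pt, 28:F, 29:F, 30:F, 31:F edges: (17,5,has); (17,7,has); (17,11,has); (21,1,has); (21,18,has); (21,20,has); (22,6,has); (22,18,has); (22,19,has); (23,11,has); (23,19,has); (23,20,has); (24,18,has); (24,19,has); (24,20,has); (28,1,has); (28,25,has); (28,27,has); (29,6,has); (29,25,has); (29,26,has); (30,11,has); (30,26,has); (30,27,has); (31,25,has); (31,26,has); (31,27,has)
final:
nodes: 0:pt, 1:pt, 3:pt, 5:pt, 6:pt, 7:pt, 11:pt, 17:F, 18:pt, 19:pt, 20:pt, 21:F, 22:F, 23:F, 24:F, 25:pt, 26:pt, 27:pt, 28:F, 29:F, 30:F, 31:F
edges: (17,5,has); (17,7,has); (17,11,has); (21,1,has); (21,18,has); (21,20,has); (22,6,has); (22,18,has); (22,19,has); (23,11,has); (23,19,has); (23,20,has); (24,18,has); (24,19,has); (24,20,has); (28,1,has); (28,25,has); (28,27,has); (29,6,has); (29,25,has); (29,26,has); (30,11,has); (30,26,has); (30,27,has); (31,25,has); (31,26,has); (31,27,has)


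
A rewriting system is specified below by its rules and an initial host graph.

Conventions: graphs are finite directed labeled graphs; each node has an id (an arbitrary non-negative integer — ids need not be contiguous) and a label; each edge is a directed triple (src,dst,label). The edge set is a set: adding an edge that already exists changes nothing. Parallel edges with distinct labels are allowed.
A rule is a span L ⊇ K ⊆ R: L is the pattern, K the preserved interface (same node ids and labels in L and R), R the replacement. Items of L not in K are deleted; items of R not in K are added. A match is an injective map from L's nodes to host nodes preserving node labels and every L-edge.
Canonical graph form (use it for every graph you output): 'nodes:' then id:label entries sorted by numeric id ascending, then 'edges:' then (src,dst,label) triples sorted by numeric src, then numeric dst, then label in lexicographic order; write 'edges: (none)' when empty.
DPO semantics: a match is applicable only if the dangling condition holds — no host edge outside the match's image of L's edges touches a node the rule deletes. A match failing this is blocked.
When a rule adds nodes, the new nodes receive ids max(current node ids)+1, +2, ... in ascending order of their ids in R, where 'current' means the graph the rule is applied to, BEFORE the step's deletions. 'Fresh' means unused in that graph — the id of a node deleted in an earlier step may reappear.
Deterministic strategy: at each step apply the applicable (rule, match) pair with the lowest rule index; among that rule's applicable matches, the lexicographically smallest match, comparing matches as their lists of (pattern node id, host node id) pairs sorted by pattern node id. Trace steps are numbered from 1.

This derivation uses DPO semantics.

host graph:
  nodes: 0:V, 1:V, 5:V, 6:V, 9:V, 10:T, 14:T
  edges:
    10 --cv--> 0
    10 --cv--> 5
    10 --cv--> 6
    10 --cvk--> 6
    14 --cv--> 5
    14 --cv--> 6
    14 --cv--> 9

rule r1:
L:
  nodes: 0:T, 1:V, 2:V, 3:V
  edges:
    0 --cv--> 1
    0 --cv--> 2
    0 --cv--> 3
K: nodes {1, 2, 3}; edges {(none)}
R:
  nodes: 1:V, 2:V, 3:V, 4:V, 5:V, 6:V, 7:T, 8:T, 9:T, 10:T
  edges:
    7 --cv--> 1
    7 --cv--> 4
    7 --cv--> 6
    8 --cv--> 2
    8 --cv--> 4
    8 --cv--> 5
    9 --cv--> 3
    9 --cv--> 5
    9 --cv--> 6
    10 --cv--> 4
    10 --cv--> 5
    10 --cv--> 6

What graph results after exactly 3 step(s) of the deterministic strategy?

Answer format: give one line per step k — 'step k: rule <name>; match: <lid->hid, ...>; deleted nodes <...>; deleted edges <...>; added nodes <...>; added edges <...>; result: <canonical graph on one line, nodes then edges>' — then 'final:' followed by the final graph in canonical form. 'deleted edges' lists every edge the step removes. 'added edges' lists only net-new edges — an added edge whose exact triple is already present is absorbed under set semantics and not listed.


step 1: rule r1; match: 0->14, 1->5, 2->6, 3->9; deleted nodes 14; deleted edges (14,5,cv); (14,6,cv); (14,9,cv); added nodes 15, 16, 17, 18, 19, 20, 21; added edges (18,5,cv); (18,15,cv); (18,17,cv); (19,6,cv); (19,15,cv); (19,16,cv); (20,9,cv); (20,16,cv); (20,17,cv); (21,15,cv); (21,16,cv); (21,17,cv); result: nodes: 0:V, 1:V, 5:V, 6:V, 9:V, 10:T, 15:V, 16:V, 17:V, 18:T, 19:T, 20:T, 21:T edges: (10,0,cv); (10,5,cv); (10,6,cv); (10,6,cvk); (18,5,cv); (18,15,cv); (18,17,cv); (19,6,cv); (19,15,cv); (19,16,cv); (20,9,cv); (20,16,cv); (20,17,cv); (21,15,cv); (21,16,cv); (21,17,cv)
step 2: rule r1; match: 0->18, 1->5, 2->15, 3->17; deleted nodes 18; deleted edges (18,5,cv); (18,15,cv); (18,17,cv); added nodes 22, 23, 24, 25, 26, 27, 28; added edges (25,5,cv); (25,22,cv); (25,24,cv); (26,15,cv); (26,22,cv); (26,23,cv); (27,17,cv); (27,23,cv); (27,24,cv); (28,22,cv); (28,23,cv); (28,24,cv); result: nodes: 0:V, 1:V, 5:V, 6:V, 9:V, 10:T, 15:V, 16:V, 17:V, 19:T, 20:T, 21:T, 22:V, 23:V, 24:V, 25:T, 26:T, 27:T, 28:T edges: (10,0,cv); (10,5,cv); (10,6,cv); (10,6,cvk); (19,6,cv); (19,15,cv); (19,16,cv); (20,9,cv); (20,16,cv); (20,17,cv); (21,15,cv); (21,16,cv); (21,17,cv); (25,5,cv); (25,22,cv); (25,24,cv); (26,15,cv); (26,22,cv); (26,23,cv); (27,17,cv); (27,23,cv); (27,24,cv); (28,22,cv); (28,23,cv); (28,24,cv)
step 3: rule r1; match: 0->19, 1->6, 2->15, 3->16; deleted nodes 19; deleted edges (19,6,cv); (19,15,cv); (19,16,cv); added nodes 29, 30, 31, 32, 33, 34, 35; added edges (32,6,cv); (32,29,cv); (32,31,cv); (33,15,cv); (33,29,cv); (33,30,cv); (34,16,cv); (34,30,cv); (34,31,cv); (35,29,cv); (35,30,cv); (35,31,cv); result: nodes: 0:V, 1:V, 5:V, 6:V, 9:V, 10:T, 15:V, 16:V, 17:V, 20:T, 21:T, 22:V, 23:V, 24:V, 25:T, 26:T, 27:T, 28:T, 29:V, 30:V, 31:V, 32:T, 33:T, 34:T, 35:T edges: (10,0,cv); (10,5,cv); (10,6,cv); (10,6,cvk); (20,9,cv); (20,16,cv); (20,17,cv); (21,15,cv); (21,16,cv); (21,17,cv); (25,5,cv); (25,22,cv); (25,24,cv); (26,15,cv); (26,22,cv); (26,23,cv); (27,17,cv); (27,23,cv); (27,24,cv); (28,22,cv); (28,23,cv); (28,24,cv); (32,6,cv); (32,29,cv); (32,31,cv); (33,15,cv); (33,29,cv); (33,30,cv); (34,16,cv); (34,30,cv); (34,31,cv); (35,29,cv); (35,30,cv); (35,31,cv)
final:
nodes: 0:V, 1:V, 5:V, 6:V, 9:V, 10:T, 15:V, 16:V, 17:V, 20:T, 21:T, 22:V, 23:V, 24:V, 25:T, 26:T, 27:T, 28:T, 29:V, 30:V, 31:V, 32:T, 33:T, 34:T, 35:T
edges: (10,0,cv); (10,5,cv); (10,6,cv); (10,6,cvk); (20,9,cv); (20,16,cv); (20,17,cv); (21,15,cv); (21,16,cv); (21,17,cv); (25,5,cv); (25,22,cv); (25,24,cv); (26,15,cv); (26,22,cv); (26,23,cv); (27,17,cv); (27,23,cv); (27,24,cv); (28,22,cv); (28,23,cv); (28,24,cv); (32,6,cv); (32,29,cv); (32,31,cv); (33,15,cv); (33,29,cv); (33,30,cv); (34,16,cv); (34,30,cv); (34,31,cv); (35,29,cv); (35,30,cv); (35,31,cv)


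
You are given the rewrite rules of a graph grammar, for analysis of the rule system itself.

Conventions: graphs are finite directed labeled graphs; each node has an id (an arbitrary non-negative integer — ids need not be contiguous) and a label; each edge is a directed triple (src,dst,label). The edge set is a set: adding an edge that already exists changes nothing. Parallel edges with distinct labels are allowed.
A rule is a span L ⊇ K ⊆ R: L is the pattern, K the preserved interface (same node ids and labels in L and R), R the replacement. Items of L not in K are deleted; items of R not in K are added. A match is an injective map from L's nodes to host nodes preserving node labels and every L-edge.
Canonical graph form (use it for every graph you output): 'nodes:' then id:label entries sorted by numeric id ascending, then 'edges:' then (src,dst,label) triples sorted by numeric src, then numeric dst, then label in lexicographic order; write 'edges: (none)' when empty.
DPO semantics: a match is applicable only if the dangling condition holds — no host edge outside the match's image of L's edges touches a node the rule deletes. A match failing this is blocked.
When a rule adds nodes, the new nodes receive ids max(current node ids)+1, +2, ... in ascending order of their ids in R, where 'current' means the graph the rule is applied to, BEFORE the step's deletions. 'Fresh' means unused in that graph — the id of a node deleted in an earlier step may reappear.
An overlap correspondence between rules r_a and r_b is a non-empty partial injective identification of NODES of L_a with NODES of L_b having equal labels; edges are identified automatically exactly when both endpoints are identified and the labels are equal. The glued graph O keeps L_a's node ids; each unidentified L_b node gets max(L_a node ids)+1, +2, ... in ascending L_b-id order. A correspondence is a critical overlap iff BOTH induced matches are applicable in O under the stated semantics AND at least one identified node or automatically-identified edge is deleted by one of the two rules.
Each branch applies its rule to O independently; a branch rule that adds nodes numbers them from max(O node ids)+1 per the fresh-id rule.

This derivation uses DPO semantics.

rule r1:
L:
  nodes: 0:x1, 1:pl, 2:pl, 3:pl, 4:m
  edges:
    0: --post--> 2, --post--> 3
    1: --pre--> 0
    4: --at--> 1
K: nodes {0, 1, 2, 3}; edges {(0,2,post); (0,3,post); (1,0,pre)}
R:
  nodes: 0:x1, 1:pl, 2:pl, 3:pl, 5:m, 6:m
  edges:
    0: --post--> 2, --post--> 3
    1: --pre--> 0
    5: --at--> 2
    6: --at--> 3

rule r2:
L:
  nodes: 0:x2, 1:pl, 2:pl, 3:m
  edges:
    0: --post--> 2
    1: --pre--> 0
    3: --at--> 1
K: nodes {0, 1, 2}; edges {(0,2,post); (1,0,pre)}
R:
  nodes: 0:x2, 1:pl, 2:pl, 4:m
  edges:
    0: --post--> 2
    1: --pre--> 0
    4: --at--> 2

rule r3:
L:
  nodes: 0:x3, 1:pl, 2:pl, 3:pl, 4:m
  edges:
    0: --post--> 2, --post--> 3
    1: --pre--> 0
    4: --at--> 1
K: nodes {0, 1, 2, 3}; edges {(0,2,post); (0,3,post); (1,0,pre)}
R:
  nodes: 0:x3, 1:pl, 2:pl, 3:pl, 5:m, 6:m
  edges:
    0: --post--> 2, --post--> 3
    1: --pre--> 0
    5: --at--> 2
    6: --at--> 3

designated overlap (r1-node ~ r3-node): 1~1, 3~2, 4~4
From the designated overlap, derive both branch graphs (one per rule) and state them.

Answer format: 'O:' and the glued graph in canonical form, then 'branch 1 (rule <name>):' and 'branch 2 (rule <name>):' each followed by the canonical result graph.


O:
nodes: 0:x1, 1:pl, 2:pl, 3:pl, 4:m, 5:x3, 6:pl
edges: (0,2,post); (0,3,post); (1,0,pre); (1,5,pre); (4,1,at); (5,3,post); (5,6,post)
branch 1 (rule r1):
nodes: 0:x1, 1:pl, 2:pl, 3:pl, 5:x3, 6:pl, 7:m, 8:m
edges: (0,2,post); (0,3,post); (1,0,pre); (1,5,pre); (5,3,post); (5,6,post); (7,2,at); (8,3,at)
branch 2 (rule r3):
nodes: 0:x1, 1:pl, 2:pl, 3:pl, 5:x3, 6:pl, 7:m, 8:m
edges: (0,2,post); (0,3,post); (1,0,pre); (1,5,pre); (5,3,post); (5,6,post); (7,3,at); (8,6,at)


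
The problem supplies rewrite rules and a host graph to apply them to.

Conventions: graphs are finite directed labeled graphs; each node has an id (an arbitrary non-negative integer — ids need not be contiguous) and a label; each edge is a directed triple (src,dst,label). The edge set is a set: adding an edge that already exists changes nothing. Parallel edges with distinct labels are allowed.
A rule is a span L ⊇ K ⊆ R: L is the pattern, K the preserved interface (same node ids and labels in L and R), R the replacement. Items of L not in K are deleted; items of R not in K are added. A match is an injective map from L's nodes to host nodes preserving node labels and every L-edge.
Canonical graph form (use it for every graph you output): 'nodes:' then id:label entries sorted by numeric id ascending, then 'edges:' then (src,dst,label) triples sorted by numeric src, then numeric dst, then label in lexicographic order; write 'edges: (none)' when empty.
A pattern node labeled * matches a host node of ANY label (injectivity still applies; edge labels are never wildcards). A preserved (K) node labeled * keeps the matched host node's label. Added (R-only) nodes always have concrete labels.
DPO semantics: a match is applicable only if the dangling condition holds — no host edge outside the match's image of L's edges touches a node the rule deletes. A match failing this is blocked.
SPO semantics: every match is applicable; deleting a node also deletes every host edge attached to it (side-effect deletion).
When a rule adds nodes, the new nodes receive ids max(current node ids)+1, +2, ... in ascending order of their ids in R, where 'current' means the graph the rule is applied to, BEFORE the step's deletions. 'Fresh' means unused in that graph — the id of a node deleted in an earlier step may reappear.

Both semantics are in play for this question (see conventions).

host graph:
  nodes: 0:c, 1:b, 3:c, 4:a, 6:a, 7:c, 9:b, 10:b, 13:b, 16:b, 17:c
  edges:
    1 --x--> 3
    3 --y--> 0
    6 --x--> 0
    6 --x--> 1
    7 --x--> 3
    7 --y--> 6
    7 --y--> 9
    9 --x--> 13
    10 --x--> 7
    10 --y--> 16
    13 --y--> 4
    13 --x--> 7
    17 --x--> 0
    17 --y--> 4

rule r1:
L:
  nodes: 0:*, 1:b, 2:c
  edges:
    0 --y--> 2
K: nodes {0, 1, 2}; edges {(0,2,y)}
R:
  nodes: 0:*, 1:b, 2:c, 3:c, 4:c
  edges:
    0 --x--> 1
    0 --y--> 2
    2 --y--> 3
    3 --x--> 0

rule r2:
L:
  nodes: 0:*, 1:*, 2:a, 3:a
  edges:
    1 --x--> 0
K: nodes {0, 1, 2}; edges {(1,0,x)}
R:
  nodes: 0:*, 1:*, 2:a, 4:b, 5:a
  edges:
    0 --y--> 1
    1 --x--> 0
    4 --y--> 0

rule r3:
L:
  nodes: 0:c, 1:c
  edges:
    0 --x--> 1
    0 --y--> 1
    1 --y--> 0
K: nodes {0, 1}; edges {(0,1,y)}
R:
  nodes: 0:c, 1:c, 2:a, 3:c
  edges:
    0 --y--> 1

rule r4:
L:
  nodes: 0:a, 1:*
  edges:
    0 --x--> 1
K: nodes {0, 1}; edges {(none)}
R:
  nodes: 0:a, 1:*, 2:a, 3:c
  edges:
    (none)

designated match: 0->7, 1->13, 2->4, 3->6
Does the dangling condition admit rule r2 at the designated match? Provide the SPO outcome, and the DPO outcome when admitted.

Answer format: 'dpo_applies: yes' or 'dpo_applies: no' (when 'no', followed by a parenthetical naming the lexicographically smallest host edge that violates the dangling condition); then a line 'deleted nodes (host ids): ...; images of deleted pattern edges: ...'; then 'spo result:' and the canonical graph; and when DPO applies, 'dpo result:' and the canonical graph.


dpo_applies: no
(the rule deletes node 6, which keeps host edge (6,0,x) outside the match image — the dangling condition fails, DPO blocks; SPO proceeds and side-deletes such edges)
deleted nodes (host ids): 6; images of deleted pattern edges: (none)
spo result:
nodes: 0:c, 1:b, 3:c, 4:a, 7:c, 9:b, 10:b, 13:b, 16:b, 17:c, 18:b, 19:a
edges: (1,3,x); (3,0,y); (7,3,x); (7,9,y); (7,13,y); (9,13,x); (10,7,x); (10,16,y); (13,4,y); (13,7,x); (17,0,x); (17,4,y); (18,7,y)


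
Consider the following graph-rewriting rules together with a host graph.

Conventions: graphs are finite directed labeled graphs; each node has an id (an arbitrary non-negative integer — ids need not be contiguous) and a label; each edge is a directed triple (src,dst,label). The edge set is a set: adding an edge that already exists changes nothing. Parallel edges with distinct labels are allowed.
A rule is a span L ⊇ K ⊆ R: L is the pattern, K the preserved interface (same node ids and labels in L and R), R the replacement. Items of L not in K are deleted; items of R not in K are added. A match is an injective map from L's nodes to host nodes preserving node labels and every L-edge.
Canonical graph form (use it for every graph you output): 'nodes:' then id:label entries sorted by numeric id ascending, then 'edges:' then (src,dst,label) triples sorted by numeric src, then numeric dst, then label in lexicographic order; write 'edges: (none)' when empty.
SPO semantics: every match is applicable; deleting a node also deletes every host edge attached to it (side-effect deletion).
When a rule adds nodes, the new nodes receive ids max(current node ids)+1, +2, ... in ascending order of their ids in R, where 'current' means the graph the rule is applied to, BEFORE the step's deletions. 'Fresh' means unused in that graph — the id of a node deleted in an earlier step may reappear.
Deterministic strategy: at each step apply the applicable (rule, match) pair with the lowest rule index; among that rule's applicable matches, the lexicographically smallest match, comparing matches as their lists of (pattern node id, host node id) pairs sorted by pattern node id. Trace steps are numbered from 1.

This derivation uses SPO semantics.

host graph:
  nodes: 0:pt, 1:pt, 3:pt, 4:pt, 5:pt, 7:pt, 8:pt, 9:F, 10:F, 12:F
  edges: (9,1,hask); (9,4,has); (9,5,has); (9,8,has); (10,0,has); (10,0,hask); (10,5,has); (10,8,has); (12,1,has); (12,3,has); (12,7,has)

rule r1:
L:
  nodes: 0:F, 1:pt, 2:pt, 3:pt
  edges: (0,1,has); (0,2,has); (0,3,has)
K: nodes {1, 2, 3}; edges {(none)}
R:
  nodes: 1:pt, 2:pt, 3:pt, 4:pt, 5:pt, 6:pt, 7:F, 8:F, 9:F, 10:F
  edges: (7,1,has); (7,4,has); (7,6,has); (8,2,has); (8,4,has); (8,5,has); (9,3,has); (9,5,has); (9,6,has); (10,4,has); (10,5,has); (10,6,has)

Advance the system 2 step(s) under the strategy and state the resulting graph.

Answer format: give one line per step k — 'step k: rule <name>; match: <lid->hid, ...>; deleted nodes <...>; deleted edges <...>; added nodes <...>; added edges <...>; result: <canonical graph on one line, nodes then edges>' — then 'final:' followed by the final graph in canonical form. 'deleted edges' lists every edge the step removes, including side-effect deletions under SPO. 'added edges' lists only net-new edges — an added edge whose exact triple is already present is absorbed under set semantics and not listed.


step 1: rule r1; match: 0->9, 1->4, 2->5, 3->8; deleted nodes 9; deleted edges (9,1,hask); (9,4,has); (9,5,has); (9,8,has); added nodes 13, 14, 15, 16, 17, 18, 19; added edges (16,4,has); (16,13,has); (16,15,has); (17,5,has); (17,13,has); (17,14,has); (18,8,has); (18,14,has); (18,15,has); (19,13,has); (19,14,has); (19,15,has); result: nodes: 0:pt, 1:pt, 3:pt, 4:pt, 5:pt, 7:pt, 8:pt, 10:F, 12:F, 13:pt, 14:pt, 15:pt, 16:F, 17:F, 18:F, 19:F edges: (10,0,has); (10,0,hask); (10,5,has); (10,8,has); (12,1,has); (12,3,has); (12,7,has); (16,4,has); (16,13,has); (16,15,has); (17,5,has); (17,13,has); (17,14,has); (18,8,has); (18,14,has); (18,15,has); (19,13,has); (19,14,has); (19,15,has)
step 2: rule r1; match: 0->10, 1->0, 2->5, 3->8; deleted nodes 10; deleted edges (10,0,has); (10,0,hask); (10,5,has); (10,8,has); added nodes 20, 21, 22, 23, 24, 25, 26; added edges (23,0,has); (23,20,has); (23,22,has); (24,5,has); (24,20,has); (24,21,has); (25,8,has); (25,21,has); (25,22,has); (26,20,has); (26,21,has); (26,22,has); result: nodes: 0:pt, 1:pt, 3:pt, 4:pt, 5:pt, 7:pt, 8:pt, 12:F, 13:pt, 14:pt, 15:pt, 16:F, 17:F, 18:F, 19:F, 20:pt, 21:pt, 22:pt, 23:F, 24:F, 25:F, 26:F edges: (12,1,has); (12,3,has); (12,7,has); (16,4,has); (16,13,has); (16,15,has); (17,5,has); (17,13,has); (17,14,has); (18,8,has); (18,14,has); (18,15,has); (19,13,has); (19,14,has); (19,15,has); (23,0,has); (23,20,has); (23,22,has); (24,5,has); (24,20,has); (24,21,has); (25,8,has); (25,21,has); (25,22,has); (26,20,has); (26,21,has); (26,22,has)
final:
nodes: 0:pt, 1:pt, 3:pt, 4:pt, 5:pt, 7:pt, 8:pt, 12:F, 13:pt, 14:pt, 15:pt, 16:F, 17:F, 18:F, 19:F, 20:pt, 21:pt, 22:pt, 23:F, 24:F, 25:F, 26:F
edges: (12,1,has); (12,3,has); (12,7,has); (16,4,has); (16,13,has); (16,15,has); (17,5,has); (17,13,has); (17,14,has); (18,8,has); (18,14,has); (18,15,has); (19,13,has); (19,14,has); (19,15,has); (23,0,has); (23,20,has); (23,22,has); (24,5,has); (24,20,has); (24,21,has); (25,8,has); (25,21,has); (25,22,has); (26,20,has); (26,21,has); (26,22,has)
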